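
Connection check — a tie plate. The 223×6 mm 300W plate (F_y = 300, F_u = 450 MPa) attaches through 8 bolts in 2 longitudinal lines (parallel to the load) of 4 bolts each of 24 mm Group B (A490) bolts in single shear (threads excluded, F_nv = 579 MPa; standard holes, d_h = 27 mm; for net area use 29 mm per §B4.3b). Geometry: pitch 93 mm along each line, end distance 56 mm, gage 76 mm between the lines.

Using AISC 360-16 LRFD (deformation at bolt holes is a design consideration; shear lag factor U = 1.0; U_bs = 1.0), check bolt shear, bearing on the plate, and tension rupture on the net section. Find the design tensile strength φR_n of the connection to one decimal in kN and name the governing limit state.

334.1 kN (net-section rupture governs)

Bolt shear: A_b = π(24)²/4 = 452.39 mm². φR_n = 0.75 × 579 × 452.39 × 8 × 1 = 1571.6 kN.
Bearing (6 mm plate, F_u = 450 MPa): end bolts L_c = 56 − 27/2 = 42.5, R_n = min(1.2×42.5×6×450, 2.4×24×6×450) = 137.7 kN/bolt; interior L_c = 93 − 27 = 66, R_n = 155.52 kN/bolt. φR_n = 0.75 × (2×137.7 + 6×155.52) = 906.4 kN.
Tension rupture (net): A_n = (223 − 2×29)×6 = 990 mm² (U = 1.0, A_e = A_n). φR_n = 0.75 × 450 × 990 = 334.1 kN.
Governing: min(1571.6, 906.4, 334.1) = 334.1 kN → net-section rupture.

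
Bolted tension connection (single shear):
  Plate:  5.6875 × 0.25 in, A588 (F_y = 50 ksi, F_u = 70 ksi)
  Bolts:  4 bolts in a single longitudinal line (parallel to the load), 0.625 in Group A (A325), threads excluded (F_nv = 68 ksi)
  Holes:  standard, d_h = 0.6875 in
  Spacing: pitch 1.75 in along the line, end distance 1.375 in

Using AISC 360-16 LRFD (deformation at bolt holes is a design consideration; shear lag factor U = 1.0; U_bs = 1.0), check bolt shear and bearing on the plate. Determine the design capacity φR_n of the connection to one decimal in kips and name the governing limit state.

62.6 kips (bolt shear governs)

Bolt shear: A_b = π(0.625)²/4 = 0.3068 in². φR_n = 0.75 × 68 × 0.3068 × 4 × 1 = 62.6 kips.
Bearing (0.25 in plate, F_u = 70 ksi): end bolts L_c = 1.375 − 0.6875/2 = 1.03125, R_n = min(1.2×1.03125×0.25×70, 2.4×0.625×0.25×70) = 21.656 kips/bolt; interior L_c = 1.75 − 0.6875 = 1.0625, R_n = 22.313 kips/bolt. φR_n = 0.75 × (1×21.656 + 3×22.313) = 66.4 kips.
Governing: min(62.6, 66.4) = 62.6 kips → bolt shear.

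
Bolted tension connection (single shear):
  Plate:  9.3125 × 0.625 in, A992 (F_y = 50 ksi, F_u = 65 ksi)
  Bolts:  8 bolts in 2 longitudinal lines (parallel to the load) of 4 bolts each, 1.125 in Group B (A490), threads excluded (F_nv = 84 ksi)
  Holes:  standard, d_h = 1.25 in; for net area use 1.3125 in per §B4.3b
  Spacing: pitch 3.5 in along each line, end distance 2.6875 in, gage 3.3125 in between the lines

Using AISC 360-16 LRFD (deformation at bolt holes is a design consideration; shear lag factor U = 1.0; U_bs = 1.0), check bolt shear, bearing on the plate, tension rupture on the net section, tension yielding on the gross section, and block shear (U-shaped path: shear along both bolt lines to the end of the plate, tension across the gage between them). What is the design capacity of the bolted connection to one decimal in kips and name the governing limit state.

Bolt shear: A_b = π(1.125)²/4 = 0.99402 in². φR_n = 0.75 × 84 × 0.99402 × 8 × 1 = 501.0 kips.
Bearing (0.625 in plate, F_u = 65 ksi): end bolts L_c = 2.6875 − 1.25/2 = 2.0625, R_n = min(1.2×2.0625×0.625×65, 2.4×1.125×0.625×65) = 100.55 kips/bolt; interior L_c = 3.5 − 1.25 = 2.25, R_n = 109.69 kips/bolt. φR_n = 0.75 × (2×100.55 + 6×109.69) = 644.4 kips.
Tension rupture (net): A_n = (9.3125 − 2×1.3125)×0.625 = 4.1797 in² (U = 1.0, A_e = A_n). φR_n = 0.75 × 65 × 4.1797 = 203.8 kips.
Tension yield (gross): A_g = 9.3125×0.625 = 5.8203 in². φR_n = 0.90 × 50 × 5.8203 = 261.9 kips.
Block shear: shear path 2×[2.6875+3×3.5] = 2×13.1875 in, A_gv = 16.484, A_nv = 2×(13.1875 − 3.5×1.3125)×0.625 = 10.742 in²; tension across gage: (3.3125 − 1×1.3125)×0.625 = 1.25 in². R_n = min(0.6×65×10.742, 0.6×50×16.484) + 1.0×65×1.25 = min(418.94, 494.52) + 81.25 = 500.19 kips. φR_n = 0.75 × 500.19 = 375.1 kips.
Governing: min(501.0, 644.4, 203.8, 261.9, 375.1) = 203.8 kips → net-section rupture.

203.8 kips (net-section rupture governs)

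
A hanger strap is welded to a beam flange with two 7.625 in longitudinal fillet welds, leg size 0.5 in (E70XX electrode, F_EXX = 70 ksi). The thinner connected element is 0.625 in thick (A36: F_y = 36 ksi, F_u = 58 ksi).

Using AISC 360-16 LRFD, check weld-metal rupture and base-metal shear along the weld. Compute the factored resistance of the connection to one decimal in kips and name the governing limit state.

169.8 kips (weld metal governs)

Weld metal: throat = 0.707×0.5 = 0.3535 in, L = 2×7.625 = 15.25 in. φR_n = 0.75 × 0.6 × 70 × 0.3535 × 15.25 = 169.8 kips.
Base metal shear (0.625 in plate): yield φR_n = 1.0×0.6×36×0.625×15.25 = 205.9 kips; rupture φR_n = 0.75×0.6×58×0.625×15.25 = 248.8 kips; take 205.9 kips (yield).
Governing: min(169.8, 205.9) = 169.8 kips → weld metal.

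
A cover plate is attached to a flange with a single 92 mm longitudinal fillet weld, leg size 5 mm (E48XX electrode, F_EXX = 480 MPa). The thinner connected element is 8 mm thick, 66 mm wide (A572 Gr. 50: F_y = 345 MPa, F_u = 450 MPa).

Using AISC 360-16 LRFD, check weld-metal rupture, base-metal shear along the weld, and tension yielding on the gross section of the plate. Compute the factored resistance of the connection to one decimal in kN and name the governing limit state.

Weld metal: throat = 0.707×5 = 3.535 mm, L = 92 mm. φR_n = 0.75 × 0.6 × 480 × 3.535 × 92 = 70.2 kN.
Base metal shear (8 mm plate): yield φR_n = 1.0×0.6×345×8×92 = 152.4 kN; rupture φR_n = 0.75×0.6×450×8×92 = 149.0 kN; take 149.0 kN (rupture).
Tension yield (gross): A_g = 66×8 = 528 mm². φR_n = 0.90 × 345 × 528 = 163.9 kN.
Governing: min(70.2, 149.0, 163.9) = 70.2 kN → weld metal.

70.2 kN (weld metal governs)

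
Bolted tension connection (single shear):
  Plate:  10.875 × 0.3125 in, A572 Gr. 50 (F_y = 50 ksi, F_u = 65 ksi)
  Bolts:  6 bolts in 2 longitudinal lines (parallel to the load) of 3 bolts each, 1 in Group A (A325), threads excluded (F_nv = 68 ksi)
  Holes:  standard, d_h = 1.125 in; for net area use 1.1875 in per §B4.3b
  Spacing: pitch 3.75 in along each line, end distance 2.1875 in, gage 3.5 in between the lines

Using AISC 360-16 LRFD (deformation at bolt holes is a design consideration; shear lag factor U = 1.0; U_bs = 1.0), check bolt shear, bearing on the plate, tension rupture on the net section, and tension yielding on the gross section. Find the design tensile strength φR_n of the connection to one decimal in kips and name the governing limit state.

129.5 kips (net-section rupture governs)

Bolt shear: A_b = π(1)²/4 = 0.7854 in². φR_n = 0.75 × 68 × 0.7854 × 6 × 1 = 240.3 kips.
Bearing (0.3125 in plate, F_u = 65 ksi): end bolts L_c = 2.1875 − 1.125/2 = 1.625, R_n = min(1.2×1.625×0.3125×65, 2.4×1×0.3125×65) = 39.609 kips/bolt; interior L_c = 3.75 − 1.125 = 2.625, R_n = 48.75 kips/bolt. φR_n = 0.75 × (2×39.609 + 4×48.75) = 205.7 kips.
Tension rupture (net): A_n = (10.875 − 2×1.1875)×0.3125 = 2.6563 in² (U = 1.0, A_e = A_n). φR_n = 0.75 × 65 × 2.6563 = 129.5 kips.
Tension yield (gross): A_g = 10.875×0.3125 = 3.3984 in². φR_n = 0.90 × 50 × 3.3984 = 152.9 kips.
Governing: min(240.3, 205.7, 129.5, 152.9) = 129.5 kips → net-section rupture.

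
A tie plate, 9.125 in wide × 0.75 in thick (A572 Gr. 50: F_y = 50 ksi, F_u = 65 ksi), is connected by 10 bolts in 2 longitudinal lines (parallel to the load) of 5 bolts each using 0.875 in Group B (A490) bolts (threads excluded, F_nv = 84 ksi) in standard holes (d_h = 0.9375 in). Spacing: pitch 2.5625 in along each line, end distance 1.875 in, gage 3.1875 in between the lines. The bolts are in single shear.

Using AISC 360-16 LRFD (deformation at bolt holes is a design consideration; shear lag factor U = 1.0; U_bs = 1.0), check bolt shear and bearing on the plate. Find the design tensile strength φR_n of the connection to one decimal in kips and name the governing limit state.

378.8 kips (bolt shear governs)

Bolt shear: A_b = π(0.875)²/4 = 0.60132 in². φR_n = 0.75 × 84 × 0.60132 × 10 × 1 = 378.8 kips.
Bearing (0.75 in plate, F_u = 65 ksi): end bolts L_c = 1.875 − 0.9375/2 = 1.40625, R_n = min(1.2×1.40625×0.75×65, 2.4×0.875×0.75×65) = 82.266 kips/bolt; interior L_c = 2.5625 − 0.9375 = 1.625, R_n = 95.063 kips/bolt. φR_n = 0.75 × (2×82.266 + 8×95.063) = 693.8 kips.
Governing: min(378.8, 693.8) = 378.8 kips → bolt shear.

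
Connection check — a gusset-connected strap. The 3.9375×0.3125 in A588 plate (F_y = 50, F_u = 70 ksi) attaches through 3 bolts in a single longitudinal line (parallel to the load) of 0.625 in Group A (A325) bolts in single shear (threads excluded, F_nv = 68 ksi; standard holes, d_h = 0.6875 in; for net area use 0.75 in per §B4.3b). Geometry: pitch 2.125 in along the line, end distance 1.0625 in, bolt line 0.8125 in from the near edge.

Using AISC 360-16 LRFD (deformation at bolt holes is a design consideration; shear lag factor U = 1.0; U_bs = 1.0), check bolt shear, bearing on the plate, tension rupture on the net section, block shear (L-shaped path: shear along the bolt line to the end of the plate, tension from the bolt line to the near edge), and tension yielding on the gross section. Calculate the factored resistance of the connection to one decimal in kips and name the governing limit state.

41.0 kips (block shear governs)

Bolt shear: A_b = π(0.625)²/4 = 0.3068 in². φR_n = 0.75 × 68 × 0.3068 × 3 × 1 = 46.9 kips.
Bearing (0.3125 in plate, F_u = 70 ksi): end bolts L_c = 1.0625 − 0.6875/2 = 0.71875, R_n = min(1.2×0.71875×0.3125×70, 2.4×0.625×0.3125×70) = 18.867 kips/bolt; interior L_c = 2.125 − 0.6875 = 1.4375, R_n = 32.813 kips/bolt. φR_n = 0.75 × (1×18.867 + 2×32.813) = 63.4 kips.
Tension rupture (net): A_n = (3.9375 − 1×0.75)×0.3125 = 0.99609 in² (U = 1.0, A_e = A_n). φR_n = 0.75 × 70 × 0.99609 = 52.3 kips.
Block shear: shear path 1×[1.0625+2×2.125] = 1×5.3125 in, A_gv = 1.6602, A_nv = 1×(5.3125 − 2.5×0.75)×0.3125 = 1.0742 in²; tension to near edge: (0.8125 − 0.5×0.75)×0.3125 = 0.13672 in². R_n = min(0.6×70×1.0742, 0.6×50×1.6602) + 1.0×70×0.13672 = min(45.116, 49.806) + 9.5704 = 54.686 kips. φR_n = 0.75 × 54.686 = 41.0 kips.
Tension yield (gross): A_g = 3.9375×0.3125 = 1.2305 in². φR_n = 0.90 × 50 × 1.2305 = 55.4 kips.
Governing: min(46.9, 63.4, 52.3, 41.0, 55.4) = 41.0 kips → block shear.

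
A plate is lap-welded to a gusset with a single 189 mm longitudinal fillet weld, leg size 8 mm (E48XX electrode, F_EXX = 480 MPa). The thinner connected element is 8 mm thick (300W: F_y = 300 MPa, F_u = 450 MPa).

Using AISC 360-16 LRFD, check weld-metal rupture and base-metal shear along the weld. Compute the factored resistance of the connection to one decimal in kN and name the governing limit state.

Weld metal: throat = 0.707×8 = 5.656 mm, L = 189 mm. φR_n = 0.75 × 0.6 × 480 × 5.656 × 189 = 230.9 kN.
Base metal shear (8 mm plate): yield φR_n = 1.0×0.6×300×8×189 = 272.2 kN; rupture φR_n = 0.75×0.6×450×8×189 = 306.2 kN; take 272.2 kN (yield).
Governing: min(230.9, 272.2) = 230.9 kN → weld metal.

230.9 kN (weld metal governs)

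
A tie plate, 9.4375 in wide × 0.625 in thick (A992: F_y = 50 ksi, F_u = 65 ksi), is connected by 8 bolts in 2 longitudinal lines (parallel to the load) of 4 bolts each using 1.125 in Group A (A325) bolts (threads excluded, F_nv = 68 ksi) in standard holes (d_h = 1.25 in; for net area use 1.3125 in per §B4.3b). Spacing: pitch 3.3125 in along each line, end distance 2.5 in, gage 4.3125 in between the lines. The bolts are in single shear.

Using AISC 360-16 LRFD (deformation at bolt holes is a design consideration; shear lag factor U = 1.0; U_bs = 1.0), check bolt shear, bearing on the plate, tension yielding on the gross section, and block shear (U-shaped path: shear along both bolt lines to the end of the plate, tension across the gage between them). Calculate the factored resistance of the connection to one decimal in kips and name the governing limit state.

265.4 kips (gross-section yield governs)

Bolt shear: A_b = π(1.125)²/4 = 0.99402 in². φR_n = 0.75 × 68 × 0.99402 × 8 × 1 = 405.6 kips.
Bearing (0.625 in plate, F_u = 65 ksi): end bolts L_c = 2.5 − 1.25/2 = 1.875, R_n = min(1.2×1.875×0.625×65, 2.4×1.125×0.625×65) = 91.406 kips/bolt; interior L_c = 3.3125 − 1.25 = 2.0625, R_n = 100.55 kips/bolt. φR_n = 0.75 × (2×91.406 + 6×100.55) = 589.6 kips.
Tension yield (gross): A_g = 9.4375×0.625 = 5.8984 in². φR_n = 0.90 × 50 × 5.8984 = 265.4 kips.
Block shear: shear path 2×[2.5+3×3.3125] = 2×12.4375 in, A_gv = 15.547, A_nv = 2×(12.4375 − 3.5×1.3125)×0.625 = 9.8047 in²; tension across gage: (4.3125 − 1×1.3125)×0.625 = 1.875 in². R_n = min(0.6×65×9.8047, 0.6×50×15.547) + 1.0×65×1.875 = min(382.38, 466.41) + 121.88 = 504.26 kips. φR_n = 0.75 × 504.26 = 378.2 kips.
Governing: min(405.6, 589.6, 265.4, 378.2) = 265.4 kips → gross-section yield.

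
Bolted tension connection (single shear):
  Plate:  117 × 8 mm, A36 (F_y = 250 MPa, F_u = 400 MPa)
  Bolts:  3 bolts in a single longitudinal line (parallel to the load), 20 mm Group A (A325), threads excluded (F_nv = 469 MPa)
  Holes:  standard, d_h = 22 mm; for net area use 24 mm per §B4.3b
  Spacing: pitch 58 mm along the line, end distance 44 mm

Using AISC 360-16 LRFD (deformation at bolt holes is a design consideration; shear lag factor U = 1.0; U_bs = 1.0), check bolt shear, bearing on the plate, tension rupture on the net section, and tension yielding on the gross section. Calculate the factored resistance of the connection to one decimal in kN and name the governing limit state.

210.6 kN (gross-section yield governs)

Bolt shear: A_b = π(20)²/4 = 314.16 mm². φR_n = 0.75 × 469 × 314.16 × 3 × 1 = 331.5 kN.
Bearing (8 mm plate, F_u = 400 MPa): end bolts L_c = 44 − 22/2 = 33, R_n = min(1.2×33×8×400, 2.4×20×8×400) = 126.72 kN/bolt; interior L_c = 58 − 22 = 36, R_n = 138.24 kN/bolt. φR_n = 0.75 × (1×126.72 + 2×138.24) = 302.4 kN.
Tension rupture (net): A_n = (117 − 1×24)×8 = 744 mm² (U = 1.0, A_e = A_n). φR_n = 0.75 × 400 × 744 = 223.2 kN.
Tension yield (gross): A_g = 117×8 = 936 mm². φR_n = 0.90 × 250 × 936 = 210.6 kN.
Governing: min(331.5, 302.4, 223.2, 210.6) = 210.6 kN → gross-section yield.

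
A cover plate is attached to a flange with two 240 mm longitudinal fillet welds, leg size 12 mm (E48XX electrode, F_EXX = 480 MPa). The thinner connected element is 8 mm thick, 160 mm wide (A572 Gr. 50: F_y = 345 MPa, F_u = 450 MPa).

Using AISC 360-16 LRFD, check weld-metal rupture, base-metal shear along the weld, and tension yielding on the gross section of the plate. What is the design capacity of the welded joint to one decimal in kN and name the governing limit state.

397.4 kN (gross-section yield governs)

Weld metal: throat = 0.707×12 = 8.484 mm, L = 2×240 = 480 mm. φR_n = 0.75 × 0.6 × 480 × 8.484 × 480 = 879.6 kN.
Base metal shear (8 mm plate): yield φR_n = 1.0×0.6×345×8×480 = 794.9 kN; rupture φR_n = 0.75×0.6×450×8×480 = 777.6 kN; take 777.6 kN (rupture).
Tension yield (gross): A_g = 160×8 = 1280 mm². φR_n = 0.90 × 345 × 1280 = 397.4 kN.
Governing: min(879.6, 777.6, 397.4) = 397.4 kN → gross-section yield.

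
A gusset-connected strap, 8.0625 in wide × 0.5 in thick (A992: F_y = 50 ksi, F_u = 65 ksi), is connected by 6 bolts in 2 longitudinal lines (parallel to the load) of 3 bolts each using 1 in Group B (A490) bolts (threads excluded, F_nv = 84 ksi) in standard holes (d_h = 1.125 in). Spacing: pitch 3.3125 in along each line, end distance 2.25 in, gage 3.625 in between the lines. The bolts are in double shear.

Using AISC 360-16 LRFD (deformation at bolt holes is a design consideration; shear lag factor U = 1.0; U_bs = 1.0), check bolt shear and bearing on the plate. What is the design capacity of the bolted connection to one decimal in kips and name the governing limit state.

Bolt shear: A_b = π(1)²/4 = 0.7854 in². φR_n = 0.75 × 84 × 0.7854 × 6 × 2 = 593.8 kips.
Bearing (0.5 in plate, F_u = 65 ksi): end bolts L_c = 2.25 − 1.125/2 = 1.6875, R_n = min(1.2×1.6875×0.5×65, 2.4×1×0.5×65) = 65.813 kips/bolt; interior L_c = 3.3125 − 1.125 = 2.1875, R_n = 78 kips/bolt. φR_n = 0.75 × (2×65.813 + 4×78) = 332.7 kips.
Governing: min(593.8, 332.7) = 332.7 kips → bearing.

332.7 kips (bearing governs)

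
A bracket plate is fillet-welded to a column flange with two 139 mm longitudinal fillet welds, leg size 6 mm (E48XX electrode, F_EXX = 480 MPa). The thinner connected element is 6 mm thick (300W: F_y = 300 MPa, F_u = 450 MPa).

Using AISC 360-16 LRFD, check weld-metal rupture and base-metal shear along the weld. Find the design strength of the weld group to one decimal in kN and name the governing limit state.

254.7 kN (weld metal governs)

Weld metal: throat = 0.707×6 = 4.242 mm, L = 2×139 = 278 mm. φR_n = 0.75 × 0.6 × 480 × 4.242 × 278 = 254.7 kN.
Base metal shear (6 mm plate): yield φR_n = 1.0×0.6×300×6×278 = 300.2 kN; rupture φR_n = 0.75×0.6×450×6×278 = 337.8 kN; take 300.2 kN (yield).
Governing: min(254.7, 300.2) = 254.7 kN → weld metal.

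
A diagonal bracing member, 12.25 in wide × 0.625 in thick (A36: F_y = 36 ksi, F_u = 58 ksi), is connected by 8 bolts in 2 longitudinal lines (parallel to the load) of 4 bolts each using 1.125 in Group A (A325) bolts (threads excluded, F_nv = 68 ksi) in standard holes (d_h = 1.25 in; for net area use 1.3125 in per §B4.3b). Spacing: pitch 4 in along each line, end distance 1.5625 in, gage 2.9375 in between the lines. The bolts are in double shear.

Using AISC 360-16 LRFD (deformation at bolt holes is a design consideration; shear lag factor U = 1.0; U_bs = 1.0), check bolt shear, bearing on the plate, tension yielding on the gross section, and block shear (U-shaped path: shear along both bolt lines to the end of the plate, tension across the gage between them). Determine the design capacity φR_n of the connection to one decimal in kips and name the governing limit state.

248.1 kips (gross-section yield governs)

Bolt shear: A_b = π(1.125)²/4 = 0.99402 in². φR_n = 0.75 × 68 × 0.99402 × 8 × 2 = 811.1 kips.
Bearing (0.625 in plate, F_u = 58 ksi): end bolts L_c = 1.5625 − 1.25/2 = 0.9375, R_n = min(1.2×0.9375×0.625×58, 2.4×1.125×0.625×58) = 40.781 kips/bolt; interior L_c = 4 − 1.25 = 2.75, R_n = 97.875 kips/bolt. φR_n = 0.75 × (2×40.781 + 6×97.875) = 501.6 kips.
Tension yield (gross): A_g = 12.25×0.625 = 7.6563 in². φR_n = 0.90 × 36 × 7.6563 = 248.1 kips.
Block shear: shear path 2×[1.5625+3×4] = 2×13.5625 in, A_gv = 16.953, A_nv = 2×(13.5625 − 3.5×1.3125)×0.625 = 11.211 in²; tension across gage: (2.9375 − 1×1.3125)×0.625 = 1.0156 in². R_n = min(0.6×58×11.211, 0.6×36×16.953) + 1.0×58×1.0156 = min(390.14, 366.18) + 58.905 = 425.09 kips. φR_n = 0.75 × 425.09 = 318.8 kips.
Governing: min(811.1, 501.6, 248.1, 318.8) = 248.1 kips → gross-section yield.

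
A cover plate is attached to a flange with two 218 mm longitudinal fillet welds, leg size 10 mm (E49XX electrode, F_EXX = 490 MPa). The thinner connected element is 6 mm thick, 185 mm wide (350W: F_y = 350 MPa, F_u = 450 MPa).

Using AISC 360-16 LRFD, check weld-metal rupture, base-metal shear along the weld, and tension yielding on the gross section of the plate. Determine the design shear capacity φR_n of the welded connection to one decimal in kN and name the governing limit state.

349.7 kN (gross-section yield governs)

Weld metal: throat = 0.707×10 = 7.07 mm, L = 2×218 = 436 mm. φR_n = 0.75 × 0.6 × 490 × 7.07 × 436 = 679.7 kN.
Base metal shear (6 mm plate): yield φR_n = 1.0×0.6×350×6×436 = 549.4 kN; rupture φR_n = 0.75×0.6×450×6×436 = 529.7 kN; take 529.7 kN (rupture).
Tension yield (gross): A_g = 185×6 = 1110 mm². φR_n = 0.90 × 350 × 1110 = 349.7 kN.
Governing: min(679.7, 529.7, 349.7) = 349.7 kN → gross-section yield.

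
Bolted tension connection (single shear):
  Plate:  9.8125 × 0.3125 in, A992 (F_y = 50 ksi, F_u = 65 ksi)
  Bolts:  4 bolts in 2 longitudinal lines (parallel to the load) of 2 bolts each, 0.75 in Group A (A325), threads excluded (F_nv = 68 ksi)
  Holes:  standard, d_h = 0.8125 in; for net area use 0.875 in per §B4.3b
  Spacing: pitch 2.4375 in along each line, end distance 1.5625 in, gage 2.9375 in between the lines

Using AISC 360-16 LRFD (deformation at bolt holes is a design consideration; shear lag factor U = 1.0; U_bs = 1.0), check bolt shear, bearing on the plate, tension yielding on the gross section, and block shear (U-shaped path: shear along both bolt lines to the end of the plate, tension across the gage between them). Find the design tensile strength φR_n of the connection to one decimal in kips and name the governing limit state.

80.6 kips (block shear governs)

Bolt shear: A_b = π(0.75)²/4 = 0.44179 in². φR_n = 0.75 × 68 × 0.44179 × 4 × 1 = 90.1 kips.
Bearing (0.3125 in plate, F_u = 65 ksi): end bolts L_c = 1.5625 − 0.8125/2 = 1.15625, R_n = min(1.2×1.15625×0.3125×65, 2.4×0.75×0.3125×65) = 28.184 kips/bolt; interior L_c = 2.4375 − 0.8125 = 1.625, R_n = 36.563 kips/bolt. φR_n = 0.75 × (2×28.184 + 2×36.563) = 97.1 kips.
Tension yield (gross): A_g = 9.8125×0.3125 = 3.0664 in². φR_n = 0.90 × 50 × 3.0664 = 138.0 kips.
Block shear: shear path 2×[1.5625+1×2.4375] = 2×4 in, A_gv = 2.5, A_nv = 2×(4 − 1.5×0.875)×0.3125 = 1.6797 in²; tension across gage: (2.9375 − 1×0.875)×0.3125 = 0.64453 in². R_n = min(0.6×65×1.6797, 0.6×50×2.5) + 1.0×65×0.64453 = min(65.508, 75) + 41.894 = 107.4 kips. φR_n = 0.75 × 107.4 = 80.6 kips.
Governing: min(90.1, 97.1, 138.0, 80.6) = 80.6 kips → block shear.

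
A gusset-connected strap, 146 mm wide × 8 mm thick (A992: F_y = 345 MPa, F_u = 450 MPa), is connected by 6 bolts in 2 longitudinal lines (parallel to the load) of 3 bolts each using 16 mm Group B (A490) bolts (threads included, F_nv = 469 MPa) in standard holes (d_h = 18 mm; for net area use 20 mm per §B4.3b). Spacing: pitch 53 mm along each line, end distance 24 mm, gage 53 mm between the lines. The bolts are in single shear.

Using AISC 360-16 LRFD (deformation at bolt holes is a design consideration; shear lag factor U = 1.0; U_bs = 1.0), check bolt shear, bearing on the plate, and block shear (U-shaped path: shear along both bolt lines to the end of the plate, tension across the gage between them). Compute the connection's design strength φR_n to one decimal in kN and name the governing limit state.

348.3 kN (block shear governs)

Bolt shear: A_b = π(16)²/4 = 201.06 mm². φR_n = 0.75 × 469 × 201.06 × 6 × 1 = 424.3 kN.
Bearing (8 mm plate, F_u = 450 MPa): end bolts L_c = 24 − 18/2 = 15, R_n = min(1.2×15×8×450, 2.4×16×8×450) = 64.8 kN/bolt; interior L_c = 53 − 18 = 35, R_n = 138.24 kN/bolt. φR_n = 0.75 × (2×64.8 + 4×138.24) = 511.9 kN.
Block shear: shear path 2×[24+2×53] = 2×130 mm, A_gv = 2080, A_nv = 2×(130 − 2.5×20)×8 = 1280 mm²; tension across gage: (53 − 1×20)×8 = 264 mm². R_n = min(0.6×450×1280, 0.6×345×2080) + 1.0×450×264 = min(345.6, 430.56) + 118.8 = 464.4 kN. φR_n = 0.75 × 464.4 = 348.3 kN.
Governing: min(424.3, 511.9, 348.3) = 348.3 kN → block shear.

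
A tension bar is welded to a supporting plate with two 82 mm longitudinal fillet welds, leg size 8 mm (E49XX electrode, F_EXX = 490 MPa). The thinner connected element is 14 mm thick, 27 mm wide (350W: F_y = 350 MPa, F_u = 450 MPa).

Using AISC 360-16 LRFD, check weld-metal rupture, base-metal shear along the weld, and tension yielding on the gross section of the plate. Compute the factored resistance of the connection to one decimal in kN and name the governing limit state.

119.1 kN (gross-section yield governs)

Weld metal: throat = 0.707×8 = 5.656 mm, L = 2×82 = 164 mm. φR_n = 0.75 × 0.6 × 490 × 5.656 × 164 = 204.5 kN.
Base metal shear (14 mm plate): yield φR_n = 1.0×0.6×350×14×164 = 482.2 kN; rupture φR_n = 0.75×0.6×450×14×164 = 464.9 kN; take 464.9 kN (rupture).
Tension yield (gross): A_g = 27×14 = 378 mm². φR_n = 0.90 × 350 × 378 = 119.1 kN.
Governing: min(204.5, 464.9, 119.1) = 119.1 kN → gross-section yield.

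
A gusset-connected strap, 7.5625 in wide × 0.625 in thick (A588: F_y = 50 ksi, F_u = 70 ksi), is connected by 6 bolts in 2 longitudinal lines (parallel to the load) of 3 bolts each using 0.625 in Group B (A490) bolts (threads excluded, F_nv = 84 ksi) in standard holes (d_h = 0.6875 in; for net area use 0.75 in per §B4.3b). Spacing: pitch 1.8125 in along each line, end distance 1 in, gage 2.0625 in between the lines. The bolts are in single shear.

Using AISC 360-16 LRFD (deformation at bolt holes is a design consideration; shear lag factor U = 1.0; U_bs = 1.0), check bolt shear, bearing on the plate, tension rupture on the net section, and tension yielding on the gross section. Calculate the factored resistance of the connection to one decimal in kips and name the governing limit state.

116.0 kips (bolt shear governs)

Bolt shear: A_b = π(0.625)²/4 = 0.3068 in². φR_n = 0.75 × 84 × 0.3068 × 6 × 1 = 116.0 kips.
Bearing (0.625 in plate, F_u = 70 ksi): end bolts L_c = 1 − 0.6875/2 = 0.65625, R_n = min(1.2×0.65625×0.625×70, 2.4×0.625×0.625×70) = 34.453 kips/bolt; interior L_c = 1.8125 − 0.6875 = 1.125, R_n = 59.063 kips/bolt. φR_n = 0.75 × (2×34.453 + 4×59.063) = 228.9 kips.
Tension rupture (net): A_n = (7.5625 − 2×0.75)×0.625 = 3.7891 in² (U = 1.0, A_e = A_n). φR_n = 0.75 × 70 × 3.7891 = 198.9 kips.
Tension yield (gross): A_g = 7.5625×0.625 = 4.7266 in². φR_n = 0.90 × 50 × 4.7266 = 212.7 kips.
Governing: min(116.0, 228.9, 198.9, 212.7) = 116.0 kips → bolt shear.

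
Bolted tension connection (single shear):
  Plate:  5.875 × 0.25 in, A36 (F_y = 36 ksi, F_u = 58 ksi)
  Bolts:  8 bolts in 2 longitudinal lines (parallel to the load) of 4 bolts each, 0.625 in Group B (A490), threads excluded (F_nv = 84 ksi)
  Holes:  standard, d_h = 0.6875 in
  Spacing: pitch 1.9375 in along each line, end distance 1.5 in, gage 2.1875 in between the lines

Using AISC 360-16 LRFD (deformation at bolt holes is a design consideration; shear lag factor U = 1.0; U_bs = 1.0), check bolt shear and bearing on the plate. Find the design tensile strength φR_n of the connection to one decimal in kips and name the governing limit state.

Bolt shear: A_b = π(0.625)²/4 = 0.3068 in². φR_n = 0.75 × 84 × 0.3068 × 8 × 1 = 154.6 kips.
Bearing (0.25 in plate, F_u = 58 ksi): end bolts L_c = 1.5 − 0.6875/2 = 1.15625, R_n = min(1.2×1.15625×0.25×58, 2.4×0.625×0.25×58) = 20.119 kips/bolt; interior L_c = 1.9375 − 0.6875 = 1.25, R_n = 21.75 kips/bolt. φR_n = 0.75 × (2×20.119 + 6×21.75) = 128.1 kips.
Governing: min(154.6, 128.1) = 128.1 kips → bearing.

128.1 kips (bearing governs)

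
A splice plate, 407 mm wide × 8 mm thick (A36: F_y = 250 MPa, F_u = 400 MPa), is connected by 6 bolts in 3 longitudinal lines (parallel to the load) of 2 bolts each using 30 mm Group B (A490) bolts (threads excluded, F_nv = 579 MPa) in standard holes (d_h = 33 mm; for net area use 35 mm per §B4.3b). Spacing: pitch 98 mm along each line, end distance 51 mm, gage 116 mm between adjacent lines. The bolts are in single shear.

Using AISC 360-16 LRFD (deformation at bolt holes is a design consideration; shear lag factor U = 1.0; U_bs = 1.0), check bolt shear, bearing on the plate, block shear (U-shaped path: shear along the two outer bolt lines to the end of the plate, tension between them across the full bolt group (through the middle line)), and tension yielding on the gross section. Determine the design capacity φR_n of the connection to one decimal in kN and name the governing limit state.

657.0 kN (block shear governs)

Bolt shear: A_b = π(30)²/4 = 706.86 mm². φR_n = 0.75 × 579 × 706.86 × 6 × 1 = 1841.7 kN.
Bearing (8 mm plate, F_u = 400 MPa): end bolts L_c = 51 − 33/2 = 34.5, R_n = min(1.2×34.5×8×400, 2.4×30×8×400) = 132.48 kN/bolt; interior L_c = 98 − 33 = 65, R_n = 230.4 kN/bolt. φR_n = 0.75 × (3×132.48 + 3×230.4) = 816.5 kN.
Block shear: shear path 2×[51+1×98] = 2×149 mm, A_gv = 2384, A_nv = 2×(149 − 1.5×35)×8 = 1544 mm²; tension across gage: (232 − 2×35)×8 = 1296 mm². R_n = min(0.6×400×1544, 0.6×250×2384) + 1.0×400×1296 = min(370.56, 357.6) + 518.4 = 876 kN. φR_n = 0.75 × 876 = 657.0 kN.
Tension yield (gross): A_g = 407×8 = 3256 mm². φR_n = 0.90 × 250 × 3256 = 732.6 kN.
Governing: min(1841.7, 816.5, 657.0, 732.6) = 657.0 kN → block shear.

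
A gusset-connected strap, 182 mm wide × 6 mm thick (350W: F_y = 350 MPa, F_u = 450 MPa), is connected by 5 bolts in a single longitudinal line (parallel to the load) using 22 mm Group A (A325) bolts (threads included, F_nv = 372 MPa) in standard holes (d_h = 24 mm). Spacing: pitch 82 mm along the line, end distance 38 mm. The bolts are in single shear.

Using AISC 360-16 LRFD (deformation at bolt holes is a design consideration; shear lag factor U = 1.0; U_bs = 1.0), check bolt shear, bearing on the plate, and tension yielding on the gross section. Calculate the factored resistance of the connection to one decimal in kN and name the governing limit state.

Bolt shear: A_b = π(22)²/4 = 380.13 mm². φR_n = 0.75 × 372 × 380.13 × 5 × 1 = 530.3 kN.
Bearing (6 mm plate, F_u = 450 MPa): end bolts L_c = 38 − 24/2 = 26, R_n = min(1.2×26×6×450, 2.4×22×6×450) = 84.24 kN/bolt; interior L_c = 82 − 24 = 58, R_n = 142.56 kN/bolt. φR_n = 0.75 × (1×84.24 + 4×142.56) = 490.9 kN.
Tension yield (gross): A_g = 182×6 = 1092 mm². φR_n = 0.90 × 350 × 1092 = 344.0 kN.
Governing: min(530.3, 490.9, 344.0) = 344.0 kN → gross-section yield.

344.0 kN (gross-section yield governs)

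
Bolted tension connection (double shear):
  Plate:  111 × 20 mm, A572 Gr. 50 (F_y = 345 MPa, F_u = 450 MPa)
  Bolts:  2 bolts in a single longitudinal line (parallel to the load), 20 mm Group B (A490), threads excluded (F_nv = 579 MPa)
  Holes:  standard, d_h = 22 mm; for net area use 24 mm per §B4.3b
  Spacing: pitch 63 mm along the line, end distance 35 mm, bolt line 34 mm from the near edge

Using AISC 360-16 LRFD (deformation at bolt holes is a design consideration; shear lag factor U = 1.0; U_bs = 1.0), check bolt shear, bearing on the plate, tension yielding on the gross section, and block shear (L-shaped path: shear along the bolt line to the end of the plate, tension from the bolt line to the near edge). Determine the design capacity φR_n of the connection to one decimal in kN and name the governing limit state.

399.6 kN (block shear governs)

Bolt shear: A_b = π(20)²/4 = 314.16 mm². φR_n = 0.75 × 579 × 314.16 × 2 × 2 = 545.7 kN.
Bearing (20 mm plate, F_u = 450 MPa): end bolts L_c = 35 − 22/2 = 24, R_n = min(1.2×24×20×450, 2.4×20×20×450) = 259.2 kN/bolt; interior L_c = 63 − 22 = 41, R_n = 432 kN/bolt. φR_n = 0.75 × (1×259.2 + 1×432) = 518.4 kN.
Tension yield (gross): A_g = 111×20 = 2220 mm². φR_n = 0.90 × 345 × 2220 = 689.3 kN.
Block shear: shear path 1×[35+1×63] = 1×98 mm, A_gv = 1960, A_nv = 1×(98 − 1.5×24)×20 = 1240 mm²; tension to near edge: (34 − 0.5×24)×20 = 440 mm². R_n = min(0.6×450×1240, 0.6×345×1960) + 1.0×450×440 = min(334.8, 405.72) + 198 = 532.8 kN. φR_n = 0.75 × 532.8 = 399.6 kN.
Governing: min(545.7, 518.4, 689.3, 399.6) = 399.6 kN → block shear.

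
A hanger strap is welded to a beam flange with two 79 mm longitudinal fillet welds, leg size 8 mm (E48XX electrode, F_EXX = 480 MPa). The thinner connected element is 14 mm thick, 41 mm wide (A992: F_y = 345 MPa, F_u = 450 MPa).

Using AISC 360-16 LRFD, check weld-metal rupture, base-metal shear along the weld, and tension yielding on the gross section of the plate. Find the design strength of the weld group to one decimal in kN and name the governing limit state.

Weld metal: throat = 0.707×8 = 5.656 mm, L = 2×79 = 158 mm. φR_n = 0.75 × 0.6 × 480 × 5.656 × 158 = 193.0 kN.
Base metal shear (14 mm plate): yield φR_n = 1.0×0.6×345×14×158 = 457.9 kN; rupture φR_n = 0.75×0.6×450×14×158 = 447.9 kN; take 447.9 kN (rupture).
Tension yield (gross): A_g = 41×14 = 574 mm². φR_n = 0.90 × 345 × 574 = 178.2 kN.
Governing: min(193.0, 447.9, 178.2) = 178.2 kN → gross-section yield.

178.2 kN (gross-section yield governs)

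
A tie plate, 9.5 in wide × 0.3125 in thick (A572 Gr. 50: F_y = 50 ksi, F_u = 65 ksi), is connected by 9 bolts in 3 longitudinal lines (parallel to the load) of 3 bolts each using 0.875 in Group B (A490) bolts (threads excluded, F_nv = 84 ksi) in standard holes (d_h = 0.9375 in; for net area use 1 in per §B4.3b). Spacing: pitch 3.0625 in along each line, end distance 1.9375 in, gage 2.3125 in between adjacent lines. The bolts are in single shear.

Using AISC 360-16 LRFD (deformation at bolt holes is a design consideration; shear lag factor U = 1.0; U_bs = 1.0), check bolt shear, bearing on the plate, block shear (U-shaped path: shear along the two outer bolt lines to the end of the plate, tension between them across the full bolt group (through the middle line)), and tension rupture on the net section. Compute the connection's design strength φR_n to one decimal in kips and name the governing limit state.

Bolt shear: A_b = π(0.875)²/4 = 0.60132 in². φR_n = 0.75 × 84 × 0.60132 × 9 × 1 = 340.9 kips.
Bearing (0.3125 in plate, F_u = 65 ksi): end bolts L_c = 1.9375 − 0.9375/2 = 1.46875, R_n = min(1.2×1.46875×0.3125×65, 2.4×0.875×0.3125×65) = 35.801 kips/bolt; interior L_c = 3.0625 − 0.9375 = 2.125, R_n = 42.656 kips/bolt. φR_n = 0.75 × (3×35.801 + 6×42.656) = 272.5 kips.
Block shear: shear path 2×[1.9375+2×3.0625] = 2×8.0625 in, A_gv = 5.0391, A_nv = 2×(8.0625 − 2.5×1)×0.3125 = 3.4766 in²; tension across gage: (4.625 − 2×1)×0.3125 = 0.82031 in². R_n = min(0.6×65×3.4766, 0.6×50×5.0391) + 1.0×65×0.82031 = min(135.59, 151.17) + 53.32 = 188.91 kips. φR_n = 0.75 × 188.91 = 141.7 kips.
Tension rupture (net): A_n = (9.5 − 3×1)×0.3125 = 2.0313 in² (U = 1.0, A_e = A_n). φR_n = 0.75 × 65 × 2.0313 = 99.0 kips.
Governing: min(340.9, 272.5, 141.7, 99.0) = 99.0 kips → net-section rupture.

99.0 kips (net-section rupture governs)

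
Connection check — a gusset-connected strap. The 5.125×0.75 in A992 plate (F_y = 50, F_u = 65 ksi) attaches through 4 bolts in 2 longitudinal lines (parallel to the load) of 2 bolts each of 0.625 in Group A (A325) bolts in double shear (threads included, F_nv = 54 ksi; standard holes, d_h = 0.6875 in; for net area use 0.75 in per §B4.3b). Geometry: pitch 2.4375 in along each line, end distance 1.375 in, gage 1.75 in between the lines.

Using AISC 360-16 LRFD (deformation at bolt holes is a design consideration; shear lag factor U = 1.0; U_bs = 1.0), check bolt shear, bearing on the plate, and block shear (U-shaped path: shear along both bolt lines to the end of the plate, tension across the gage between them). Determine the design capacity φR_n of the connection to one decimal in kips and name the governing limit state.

99.4 kips (bolt shear governs)

Bolt shear: A_b = π(0.625)²/4 = 0.3068 in². φR_n = 0.75 × 54 × 0.3068 × 4 × 2 = 99.4 kips.
Bearing (0.75 in plate, F_u = 65 ksi): end bolts L_c = 1.375 − 0.6875/2 = 1.03125, R_n = min(1.2×1.03125×0.75×65, 2.4×0.625×0.75×65) = 60.328 kips/bolt; interior L_c = 2.4375 − 0.6875 = 1.75, R_n = 73.125 kips/bolt. φR_n = 0.75 × (2×60.328 + 2×73.125) = 200.2 kips.
Block shear: shear path 2×[1.375+1×2.4375] = 2×3.8125 in, A_gv = 5.7188, A_nv = 2×(3.8125 − 1.5×0.75)×0.75 = 4.0313 in²; tension across gage: (1.75 − 1×0.75)×0.75 = 0.75 in². R_n = min(0.6×65×4.0313, 0.6×50×5.7188) + 1.0×65×0.75 = min(157.22, 171.56) + 48.75 = 205.97 kips. φR_n = 0.75 × 205.97 = 154.5 kips.
Governing: min(99.4, 200.2, 154.5) = 99.4 kips → bolt shear.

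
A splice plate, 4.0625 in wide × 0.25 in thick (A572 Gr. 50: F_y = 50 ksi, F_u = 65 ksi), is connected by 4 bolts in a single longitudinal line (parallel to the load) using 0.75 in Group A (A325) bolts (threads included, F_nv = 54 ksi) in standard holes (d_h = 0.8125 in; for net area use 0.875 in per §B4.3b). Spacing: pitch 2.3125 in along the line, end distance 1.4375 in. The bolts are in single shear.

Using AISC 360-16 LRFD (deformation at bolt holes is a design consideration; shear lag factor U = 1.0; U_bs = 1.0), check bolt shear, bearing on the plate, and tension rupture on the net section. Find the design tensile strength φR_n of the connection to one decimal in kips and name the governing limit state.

Bolt shear: A_b = π(0.75)²/4 = 0.44179 in². φR_n = 0.75 × 54 × 0.44179 × 4 × 1 = 71.6 kips.
Bearing (0.25 in plate, F_u = 65 ksi): end bolts L_c = 1.4375 − 0.8125/2 = 1.03125, R_n = min(1.2×1.03125×0.25×65, 2.4×0.75×0.25×65) = 20.109 kips/bolt; interior L_c = 2.3125 − 0.8125 = 1.5, R_n = 29.25 kips/bolt. φR_n = 0.75 × (1×20.109 + 3×29.25) = 80.9 kips.
Tension rupture (net): A_n = (4.0625 − 1×0.875)×0.25 = 0.79688 in² (U = 1.0, A_e = A_n). φR_n = 0.75 × 65 × 0.79688 = 38.8 kips.
Governing: min(71.6, 80.9, 38.8) = 38.8 kips → net-section rupture.

38.8 kips (net-section rupture governs)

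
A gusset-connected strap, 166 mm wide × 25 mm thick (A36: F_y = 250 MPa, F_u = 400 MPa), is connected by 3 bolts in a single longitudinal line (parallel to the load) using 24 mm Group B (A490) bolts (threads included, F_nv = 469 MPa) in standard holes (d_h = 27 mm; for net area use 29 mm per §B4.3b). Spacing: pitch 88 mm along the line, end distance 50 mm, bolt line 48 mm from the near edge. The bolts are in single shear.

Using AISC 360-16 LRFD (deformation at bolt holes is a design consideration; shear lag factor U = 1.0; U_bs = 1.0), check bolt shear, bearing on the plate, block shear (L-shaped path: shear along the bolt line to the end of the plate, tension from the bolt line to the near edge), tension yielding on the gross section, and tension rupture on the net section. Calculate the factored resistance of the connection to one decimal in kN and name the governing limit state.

Bolt shear: A_b = π(24)²/4 = 452.39 mm². φR_n = 0.75 × 469 × 452.39 × 3 × 1 = 477.4 kN.
Bearing (25 mm plate, F_u = 400 MPa): end bolts L_c = 50 − 27/2 = 36.5, R_n = min(1.2×36.5×25×400, 2.4×24×25×400) = 438 kN/bolt; interior L_c = 88 − 27 = 61, R_n = 576 kN/bolt. φR_n = 0.75 × (1×438 + 2×576) = 1192.5 kN.
Block shear: shear path 1×[50+2×88] = 1×226 mm, A_gv = 5650, A_nv = 1×(226 − 2.5×29)×25 = 3837.5 mm²; tension to near edge: (48 − 0.5×29)×25 = 837.5 mm². R_n = min(0.6×400×3837.5, 0.6×250×5650) + 1.0×400×837.5 = min(921, 847.5) + 335 = 1182.5 kN. φR_n = 0.75 × 1182.5 = 886.9 kN.
Tension yield (gross): A_g = 166×25 = 4150 mm². φR_n = 0.90 × 250 × 4150 = 933.8 kN.
Tension rupture (net): A_n = (166 − 1×29)×25 = 3425 mm² (U = 1.0, A_e = A_n). φR_n = 0.75 × 400 × 3425 = 1027.5 kN.
Governing: min(477.4, 1192.5, 886.9, 933.8, 1027.5) = 477.4 kN → bolt shear.

477.4 kN (bolt shear governs)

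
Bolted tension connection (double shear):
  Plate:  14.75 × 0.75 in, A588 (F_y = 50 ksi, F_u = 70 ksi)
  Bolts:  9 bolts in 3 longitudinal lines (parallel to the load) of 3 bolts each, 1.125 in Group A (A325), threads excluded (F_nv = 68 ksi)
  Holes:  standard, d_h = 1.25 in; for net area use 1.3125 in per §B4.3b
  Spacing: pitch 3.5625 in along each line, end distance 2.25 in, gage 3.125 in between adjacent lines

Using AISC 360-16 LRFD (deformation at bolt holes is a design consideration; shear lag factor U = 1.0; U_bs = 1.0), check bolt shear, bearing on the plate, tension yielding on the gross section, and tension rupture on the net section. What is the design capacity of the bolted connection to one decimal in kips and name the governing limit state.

425.7 kips (net-section rupture governs)

Bolt shear: A_b = π(1.125)²/4 = 0.99402 in². φR_n = 0.75 × 68 × 0.99402 × 9 × 2 = 912.5 kips.
Bearing (0.75 in plate, F_u = 70 ksi): end bolts L_c = 2.25 − 1.25/2 = 1.625, R_n = min(1.2×1.625×0.75×70, 2.4×1.125×0.75×70) = 102.38 kips/bolt; interior L_c = 3.5625 − 1.25 = 2.3125, R_n = 141.75 kips/bolt. φR_n = 0.75 × (3×102.38 + 6×141.75) = 868.2 kips.
Tension yield (gross): A_g = 14.75×0.75 = 11.063 in². φR_n = 0.90 × 50 × 11.063 = 497.8 kips.
Tension rupture (net): A_n = (14.75 − 3×1.3125)×0.75 = 8.1094 in² (U = 1.0, A_e = A_n). φR_n = 0.75 × 70 × 8.1094 = 425.7 kips.
Governing: min(912.5, 868.2, 497.8, 425.7) = 425.7 kips → net-section rupture.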